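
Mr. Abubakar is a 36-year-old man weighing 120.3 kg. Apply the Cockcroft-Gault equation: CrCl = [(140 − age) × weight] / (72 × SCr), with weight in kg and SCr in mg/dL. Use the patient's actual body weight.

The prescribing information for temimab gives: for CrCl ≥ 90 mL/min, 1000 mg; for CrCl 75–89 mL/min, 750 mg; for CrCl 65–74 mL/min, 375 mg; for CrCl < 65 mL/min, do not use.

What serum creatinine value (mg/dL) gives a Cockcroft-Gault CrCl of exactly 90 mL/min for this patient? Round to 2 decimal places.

Standard dose requires CrCl ≥ 90 mL/min.
Set (140 − 36) × 120.3 / (72 × SCr) = 90
SCr = (140 − 36) × 120.3 / (72 × 90) = 1.931 mg/dL

1.93 mg/dL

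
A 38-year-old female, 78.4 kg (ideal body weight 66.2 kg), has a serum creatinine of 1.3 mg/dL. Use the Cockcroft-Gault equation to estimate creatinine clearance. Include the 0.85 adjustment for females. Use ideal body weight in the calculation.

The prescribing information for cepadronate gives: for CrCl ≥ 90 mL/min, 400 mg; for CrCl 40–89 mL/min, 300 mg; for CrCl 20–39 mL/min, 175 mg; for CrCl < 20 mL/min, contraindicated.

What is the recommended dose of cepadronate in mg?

300 mg

CrCl = (140 − 38) × 66.2 / (72 × 1.3) × 0.85 = 6752.4 / 93.60 × 0.85 ≈ 61.3 mL/min
CrCl ≈ 61 mL/min → bracket 40–89 mL/min.
Dose for this bracket: 300 mg.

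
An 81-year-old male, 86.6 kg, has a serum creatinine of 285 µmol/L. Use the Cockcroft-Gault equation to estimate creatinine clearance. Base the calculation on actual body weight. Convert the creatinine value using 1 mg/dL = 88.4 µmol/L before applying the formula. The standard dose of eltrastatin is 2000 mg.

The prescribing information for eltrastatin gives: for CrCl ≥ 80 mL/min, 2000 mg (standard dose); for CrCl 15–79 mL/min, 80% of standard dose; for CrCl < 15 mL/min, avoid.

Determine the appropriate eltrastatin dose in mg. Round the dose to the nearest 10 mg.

SCr = 285 / 88.4 = 3.224 mg/dL
CrCl = (140 − 81) × 86.6 / (72 × 3.224) = 5109.4 / 232.13 ≈ 22.0 mL/min
CrCl ≈ 22 mL/min → bracket 15–79 mL/min.
80% of 2000 mg = 1600 mg

1600 mg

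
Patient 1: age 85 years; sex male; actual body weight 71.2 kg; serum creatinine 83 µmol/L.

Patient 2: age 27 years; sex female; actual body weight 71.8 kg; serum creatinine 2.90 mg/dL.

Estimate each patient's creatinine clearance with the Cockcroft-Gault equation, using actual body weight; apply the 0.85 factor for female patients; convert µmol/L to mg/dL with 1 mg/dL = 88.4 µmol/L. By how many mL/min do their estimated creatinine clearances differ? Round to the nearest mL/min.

Patient 1: SCr = 83 / 88.4 = 0.939 mg/dL
Patient 1: CrCl = (140 − 85) × 71.2 / (72 × 0.939) = 3916.0 / 67.61 ≈ 57.9 mL/min
Patient 2: CrCl = (140 − 27) × 71.8 / (72 × 2.9) × 0.85 = 8113.4 / 208.80 × 0.85 ≈ 33.0 mL/min
|57.9 − 33.0| = 24.9 mL/min

25 mL/min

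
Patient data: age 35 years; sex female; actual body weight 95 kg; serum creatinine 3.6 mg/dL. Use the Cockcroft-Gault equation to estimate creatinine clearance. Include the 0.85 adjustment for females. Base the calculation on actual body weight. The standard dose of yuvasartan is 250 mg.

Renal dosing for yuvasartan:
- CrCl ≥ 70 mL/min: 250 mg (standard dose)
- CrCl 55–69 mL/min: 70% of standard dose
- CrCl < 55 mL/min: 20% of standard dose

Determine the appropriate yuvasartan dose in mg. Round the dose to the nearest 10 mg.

CrCl = (140 − 35) × 95 / (72 × 3.6) × 0.85 = 9975.0 / 259.20 × 0.85 ≈ 32.7 mL/min
CrCl ≈ 33 mL/min → bracket < 55 mL/min.
20% of 250 mg = 50 mg

50 mg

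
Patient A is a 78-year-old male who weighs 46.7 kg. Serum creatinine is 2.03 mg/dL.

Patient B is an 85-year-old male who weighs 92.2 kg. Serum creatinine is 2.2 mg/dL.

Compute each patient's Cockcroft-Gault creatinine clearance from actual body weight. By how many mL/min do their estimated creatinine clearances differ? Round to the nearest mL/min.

12 mL/min

Patient A: CrCl = (140 − 78) × 46.7 / (72 × 2.03) = 2895.4 / 146.16 ≈ 19.8 mL/min
Patient B: CrCl = (140 − 85) × 92.2 / (72 × 2.2) = 5071.0 / 158.40 ≈ 32.0 mL/min
|19.8 − 32.0| = 12.2 mL/min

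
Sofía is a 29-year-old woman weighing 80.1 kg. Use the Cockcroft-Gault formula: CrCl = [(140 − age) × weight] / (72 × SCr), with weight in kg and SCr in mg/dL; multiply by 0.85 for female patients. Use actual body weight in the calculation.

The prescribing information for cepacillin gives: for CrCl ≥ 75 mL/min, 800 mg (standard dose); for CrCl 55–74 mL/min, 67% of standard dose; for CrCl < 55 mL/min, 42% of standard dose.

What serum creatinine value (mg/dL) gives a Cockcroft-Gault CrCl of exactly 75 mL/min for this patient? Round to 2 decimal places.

1.40 mg/dL

Standard dose requires CrCl ≥ 75 mL/min.
Set (140 − 29) × 80.1 × 0.85 / (72 × SCr) = 75
SCr = (140 − 29) × 80.1 × 0.85 / (72 × 75) = 1.400 mg/dL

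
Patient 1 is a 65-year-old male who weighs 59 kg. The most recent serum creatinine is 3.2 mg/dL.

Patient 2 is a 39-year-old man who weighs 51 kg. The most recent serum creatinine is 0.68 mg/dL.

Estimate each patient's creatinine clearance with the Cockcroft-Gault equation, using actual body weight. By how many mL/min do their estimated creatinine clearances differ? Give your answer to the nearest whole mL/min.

Patient 1: CrCl = (140 − 65) × 59 / (72 × 3.2) = 4425.0 / 230.40 ≈ 19.2 mL/min
Patient 2: CrCl = (140 − 39) × 51 / (72 × 0.68) = 5151.0 / 48.96 ≈ 105.2 mL/min
|19.2 − 105.2| = 86.0 mL/min

86 mL/min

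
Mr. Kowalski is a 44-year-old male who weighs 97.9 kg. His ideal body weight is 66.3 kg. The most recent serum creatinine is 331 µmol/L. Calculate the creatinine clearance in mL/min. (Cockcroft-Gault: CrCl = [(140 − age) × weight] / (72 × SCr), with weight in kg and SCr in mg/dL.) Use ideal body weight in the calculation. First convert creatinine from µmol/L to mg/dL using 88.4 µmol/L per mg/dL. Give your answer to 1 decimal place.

SCr = 331 / 88.4 = 3.744 mg/dL
CrCl = (140 − 44) × 66.3 / (72 × 3.744) = 6364.8 / 269.57 ≈ 23.6 mL/min

23.6 mL/min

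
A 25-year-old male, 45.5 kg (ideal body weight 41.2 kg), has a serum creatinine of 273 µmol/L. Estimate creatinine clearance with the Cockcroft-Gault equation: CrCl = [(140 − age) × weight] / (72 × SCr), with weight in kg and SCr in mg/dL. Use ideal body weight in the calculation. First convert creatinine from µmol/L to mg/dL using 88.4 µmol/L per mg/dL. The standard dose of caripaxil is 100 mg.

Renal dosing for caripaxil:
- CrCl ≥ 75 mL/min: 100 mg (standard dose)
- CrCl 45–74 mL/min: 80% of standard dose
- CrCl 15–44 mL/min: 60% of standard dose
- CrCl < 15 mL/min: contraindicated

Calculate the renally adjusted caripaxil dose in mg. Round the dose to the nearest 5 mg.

SCr = 273 / 88.4 = 3.088 mg/dL
CrCl = (140 − 25) × 41.2 / (72 × 3.088) = 4738.0 / 222.34 ≈ 21.3 mL/min
CrCl ≈ 21 mL/min → bracket 15–44 mL/min.
60% of 100 mg = 60 mg

60 mg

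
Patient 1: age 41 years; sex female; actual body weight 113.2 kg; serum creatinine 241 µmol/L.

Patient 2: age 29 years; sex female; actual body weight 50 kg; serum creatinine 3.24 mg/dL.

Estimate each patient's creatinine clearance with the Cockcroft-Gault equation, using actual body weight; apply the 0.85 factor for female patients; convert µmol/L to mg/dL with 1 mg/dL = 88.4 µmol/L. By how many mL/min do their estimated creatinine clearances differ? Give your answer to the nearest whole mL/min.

Patient 1: SCr = 241 / 88.4 = 2.726 mg/dL
Patient 1: CrCl = (140 − 41) × 113.2 / (72 × 2.726) × 0.85 = 11206.8 / 196.27 × 0.85 ≈ 48.5 mL/min
Patient 2: CrCl = (140 − 29) × 50 / (72 × 3.24) × 0.85 = 5550.0 / 233.28 × 0.85 ≈ 20.2 mL/min
|48.5 − 20.2| = 28.3 mL/min

28 mL/min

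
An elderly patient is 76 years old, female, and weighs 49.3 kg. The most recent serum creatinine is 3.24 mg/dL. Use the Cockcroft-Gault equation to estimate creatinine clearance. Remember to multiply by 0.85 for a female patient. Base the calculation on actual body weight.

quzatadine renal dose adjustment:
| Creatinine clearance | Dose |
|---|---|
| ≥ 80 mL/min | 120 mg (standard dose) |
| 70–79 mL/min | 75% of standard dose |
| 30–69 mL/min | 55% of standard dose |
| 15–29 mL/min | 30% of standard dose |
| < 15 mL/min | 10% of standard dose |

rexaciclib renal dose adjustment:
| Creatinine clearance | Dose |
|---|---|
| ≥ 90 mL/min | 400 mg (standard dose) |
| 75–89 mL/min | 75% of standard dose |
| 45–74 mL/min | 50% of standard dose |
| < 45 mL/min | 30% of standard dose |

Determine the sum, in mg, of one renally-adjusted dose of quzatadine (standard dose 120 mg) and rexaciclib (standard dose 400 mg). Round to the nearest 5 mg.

CrCl = (140 − 76) × 49.3 / (72 × 3.24) × 0.85 = 3155.2 / 233.28 × 0.85 ≈ 11.5 mL/min
CrCl ≈ 11 mL/min.
quzatadine: < 15 mL/min → 10% of 120 mg = 12 mg.
rexaciclib: < 45 mL/min → 30% of 400 mg = 120 mg.
Total = 12 + 120 = 132 mg.

130 mg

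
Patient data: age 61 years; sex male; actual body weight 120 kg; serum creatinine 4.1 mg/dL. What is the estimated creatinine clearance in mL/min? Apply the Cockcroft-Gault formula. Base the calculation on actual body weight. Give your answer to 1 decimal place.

32.1 mL/min

CrCl = (140 − 61) × 120 / (72 × 4.1) = 9480.0 / 295.20 ≈ 32.1 mL/min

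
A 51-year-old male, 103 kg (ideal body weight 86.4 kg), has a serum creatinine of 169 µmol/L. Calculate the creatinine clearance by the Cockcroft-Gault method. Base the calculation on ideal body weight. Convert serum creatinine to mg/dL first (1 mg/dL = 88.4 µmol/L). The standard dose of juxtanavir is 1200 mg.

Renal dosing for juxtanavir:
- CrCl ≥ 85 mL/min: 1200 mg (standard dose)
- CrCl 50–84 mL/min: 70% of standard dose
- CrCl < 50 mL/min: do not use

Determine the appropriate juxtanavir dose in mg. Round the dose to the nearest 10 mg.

SCr = 169 / 88.4 = 1.912 mg/dL
CrCl = (140 − 51) × 86.4 / (72 × 1.912) = 7689.6 / 137.66 ≈ 55.9 mL/min
CrCl ≈ 56 mL/min → bracket 50–84 mL/min.
70% of 1200 mg = 840 mg

840 mg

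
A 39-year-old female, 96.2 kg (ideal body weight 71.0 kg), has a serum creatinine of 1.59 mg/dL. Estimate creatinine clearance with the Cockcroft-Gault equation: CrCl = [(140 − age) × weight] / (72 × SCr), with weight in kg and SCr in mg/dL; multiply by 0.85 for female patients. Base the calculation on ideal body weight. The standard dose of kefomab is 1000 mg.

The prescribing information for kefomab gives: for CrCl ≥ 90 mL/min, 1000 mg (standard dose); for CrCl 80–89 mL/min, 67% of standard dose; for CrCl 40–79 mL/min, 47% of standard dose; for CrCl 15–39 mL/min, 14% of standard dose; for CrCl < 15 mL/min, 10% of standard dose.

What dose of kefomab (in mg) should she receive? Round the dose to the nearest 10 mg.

CrCl = (140 − 39) × 71 / (72 × 1.59) × 0.85 = 7171.0 / 114.48 × 0.85 ≈ 53.2 mL/min
CrCl ≈ 53 mL/min → bracket 40–79 mL/min.
47% of 1000 mg = 470 mg

470 mg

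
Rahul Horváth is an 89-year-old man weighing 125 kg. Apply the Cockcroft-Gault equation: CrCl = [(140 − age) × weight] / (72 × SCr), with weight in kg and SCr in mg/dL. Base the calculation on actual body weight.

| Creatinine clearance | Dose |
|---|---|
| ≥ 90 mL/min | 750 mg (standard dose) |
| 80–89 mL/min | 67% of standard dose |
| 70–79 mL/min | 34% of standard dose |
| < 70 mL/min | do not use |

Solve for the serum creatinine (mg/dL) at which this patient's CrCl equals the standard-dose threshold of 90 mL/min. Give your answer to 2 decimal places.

0.98 mg/dL

Standard dose requires CrCl ≥ 90 mL/min.
Set (140 − 89) × 125 / (72 × SCr) = 90
SCr = (140 − 89) × 125 / (72 × 90) = 0.984 mg/dL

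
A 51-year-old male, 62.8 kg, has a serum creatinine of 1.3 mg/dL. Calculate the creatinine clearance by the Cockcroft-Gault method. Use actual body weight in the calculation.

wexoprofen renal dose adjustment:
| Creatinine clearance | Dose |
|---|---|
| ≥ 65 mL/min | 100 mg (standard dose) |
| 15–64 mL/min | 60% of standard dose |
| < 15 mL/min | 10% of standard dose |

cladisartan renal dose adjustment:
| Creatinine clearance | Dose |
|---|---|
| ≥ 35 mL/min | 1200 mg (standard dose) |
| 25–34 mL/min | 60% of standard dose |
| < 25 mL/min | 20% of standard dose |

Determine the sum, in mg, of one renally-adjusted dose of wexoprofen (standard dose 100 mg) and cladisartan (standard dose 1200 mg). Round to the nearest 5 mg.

CrCl = (140 − 51) × 62.8 / (72 × 1.3) = 5589.2 / 93.60 ≈ 59.7 mL/min
CrCl ≈ 60 mL/min.
wexoprofen: 15–64 mL/min → 60% of 100 mg = 60 mg.
cladisartan: ≥ 35 mL/min → 100% of 1200 mg = 1200 mg.
Total = 60 + 1200 = 1260 mg.

1260 mg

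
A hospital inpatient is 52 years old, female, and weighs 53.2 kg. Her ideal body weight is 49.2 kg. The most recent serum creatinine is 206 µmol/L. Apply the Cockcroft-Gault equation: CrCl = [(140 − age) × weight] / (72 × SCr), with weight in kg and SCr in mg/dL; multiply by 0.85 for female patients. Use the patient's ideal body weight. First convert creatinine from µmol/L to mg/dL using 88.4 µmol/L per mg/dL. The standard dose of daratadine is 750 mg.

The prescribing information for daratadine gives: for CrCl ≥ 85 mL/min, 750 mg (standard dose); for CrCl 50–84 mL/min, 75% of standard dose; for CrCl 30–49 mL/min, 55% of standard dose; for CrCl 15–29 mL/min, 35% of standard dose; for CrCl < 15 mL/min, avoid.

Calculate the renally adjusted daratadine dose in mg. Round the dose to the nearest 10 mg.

SCr = 206 / 88.4 = 2.33 mg/dL
CrCl = (140 − 52) × 49.2 / (72 × 2.33) × 0.85 = 4329.6 / 167.76 × 0.85 ≈ 21.9 mL/min
CrCl ≈ 22 mL/min → bracket 15–29 mL/min.
35% of 750 mg = 262.5 mg → 260 mg

260 mg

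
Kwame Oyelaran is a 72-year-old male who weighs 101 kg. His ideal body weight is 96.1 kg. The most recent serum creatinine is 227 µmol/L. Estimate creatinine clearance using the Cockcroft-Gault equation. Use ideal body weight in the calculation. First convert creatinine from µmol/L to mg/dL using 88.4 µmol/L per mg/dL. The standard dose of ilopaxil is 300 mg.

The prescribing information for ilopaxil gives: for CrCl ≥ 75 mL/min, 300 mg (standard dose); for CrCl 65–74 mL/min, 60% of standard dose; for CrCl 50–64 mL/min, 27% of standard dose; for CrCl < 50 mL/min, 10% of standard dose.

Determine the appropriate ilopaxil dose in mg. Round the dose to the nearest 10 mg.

30 mg

SCr = 227 / 88.4 = 2.568 mg/dL
CrCl = (140 − 72) × 96.1 / (72 × 2.568) = 6534.8 / 184.90 ≈ 35.3 mL/min
CrCl ≈ 35 mL/min → bracket < 50 mL/min.
10% of 300 mg = 30 mg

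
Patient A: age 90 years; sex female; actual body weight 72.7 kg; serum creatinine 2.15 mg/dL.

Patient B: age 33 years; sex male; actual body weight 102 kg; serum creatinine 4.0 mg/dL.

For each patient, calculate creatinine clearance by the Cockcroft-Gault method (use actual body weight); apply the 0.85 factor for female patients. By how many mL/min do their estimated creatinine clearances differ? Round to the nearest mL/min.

18 mL/min

Patient A: CrCl = (140 − 90) × 72.7 / (72 × 2.15) × 0.85 = 3635.0 / 154.80 × 0.85 ≈ 20.0 mL/min
Patient B: CrCl = (140 − 33) × 102 / (72 × 4) = 10914.0 / 288.00 ≈ 37.9 mL/min
|20.0 − 37.9| = 17.9 mL/min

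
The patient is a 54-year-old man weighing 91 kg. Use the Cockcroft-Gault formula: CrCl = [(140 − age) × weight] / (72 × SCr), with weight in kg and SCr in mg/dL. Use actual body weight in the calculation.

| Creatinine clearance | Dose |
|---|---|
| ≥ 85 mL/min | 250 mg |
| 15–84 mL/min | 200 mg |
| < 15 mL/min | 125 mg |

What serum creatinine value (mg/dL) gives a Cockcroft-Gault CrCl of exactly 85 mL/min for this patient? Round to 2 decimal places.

Standard dose requires CrCl ≥ 85 mL/min.
Set (140 − 54) × 91 / (72 × SCr) = 85
SCr = (140 − 54) × 91 / (72 × 85) = 1.279 mg/dL

1.28 mg/dL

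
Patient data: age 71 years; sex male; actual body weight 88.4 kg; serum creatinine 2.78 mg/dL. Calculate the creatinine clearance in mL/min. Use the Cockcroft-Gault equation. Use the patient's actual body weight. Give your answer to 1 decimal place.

30.5 mL/min

CrCl = (140 − 71) × 88.4 / (72 × 2.78) = 6099.6 / 200.16 ≈ 30.5 mL/min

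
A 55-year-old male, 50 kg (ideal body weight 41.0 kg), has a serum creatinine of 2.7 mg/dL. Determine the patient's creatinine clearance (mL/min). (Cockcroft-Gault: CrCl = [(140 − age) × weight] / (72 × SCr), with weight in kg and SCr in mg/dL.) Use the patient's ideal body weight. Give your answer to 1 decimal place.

CrCl = (140 − 55) × 41 / (72 × 2.7) = 3485.0 / 194.40 ≈ 17.9 mL/min

17.9 mL/min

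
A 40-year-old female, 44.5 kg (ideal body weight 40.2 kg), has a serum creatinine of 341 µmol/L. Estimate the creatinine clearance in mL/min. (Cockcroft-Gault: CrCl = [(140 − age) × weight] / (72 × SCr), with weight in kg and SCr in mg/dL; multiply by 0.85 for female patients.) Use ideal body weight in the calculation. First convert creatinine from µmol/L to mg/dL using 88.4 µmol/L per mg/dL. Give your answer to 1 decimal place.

SCr = 341 / 88.4 = 3.857 mg/dL
CrCl = (140 − 40) × 40.2 / (72 × 3.857) × 0.85 = 4020.0 / 277.70 × 0.85 ≈ 12.3 mL/min

12.3 mL/min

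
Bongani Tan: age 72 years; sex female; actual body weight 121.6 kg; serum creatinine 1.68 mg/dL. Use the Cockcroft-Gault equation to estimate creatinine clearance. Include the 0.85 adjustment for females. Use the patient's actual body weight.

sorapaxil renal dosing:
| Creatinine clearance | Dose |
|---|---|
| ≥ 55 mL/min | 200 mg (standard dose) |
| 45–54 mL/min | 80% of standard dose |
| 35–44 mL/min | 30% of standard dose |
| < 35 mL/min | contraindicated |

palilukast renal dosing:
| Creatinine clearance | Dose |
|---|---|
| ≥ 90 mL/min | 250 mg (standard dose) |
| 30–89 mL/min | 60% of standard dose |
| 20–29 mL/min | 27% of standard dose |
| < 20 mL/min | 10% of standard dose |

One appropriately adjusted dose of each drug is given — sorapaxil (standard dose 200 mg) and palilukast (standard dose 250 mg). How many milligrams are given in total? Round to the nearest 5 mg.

CrCl = (140 − 72) × 121.6 / (72 × 1.68) × 0.85 = 8268.8 / 120.96 × 0.85 ≈ 58.1 mL/min
CrCl ≈ 58 mL/min.
sorapaxil: ≥ 55 mL/min → 100% of 200 mg = 200 mg.
palilukast: 30–89 mL/min → 60% of 250 mg = 150 mg.
Total = 200 + 150 = 350 mg.

350 mg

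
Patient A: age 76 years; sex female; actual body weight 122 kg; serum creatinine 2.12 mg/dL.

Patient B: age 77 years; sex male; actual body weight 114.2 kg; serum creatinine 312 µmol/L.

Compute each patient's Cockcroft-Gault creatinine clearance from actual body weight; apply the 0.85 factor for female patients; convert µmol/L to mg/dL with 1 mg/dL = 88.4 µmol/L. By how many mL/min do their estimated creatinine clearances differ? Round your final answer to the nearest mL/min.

Patient A: CrCl = (140 − 76) × 122 / (72 × 2.12) × 0.85 = 7808.0 / 152.64 × 0.85 ≈ 43.5 mL/min
Patient B: SCr = 312 / 88.4 = 3.529 mg/dL
Patient B: CrCl = (140 − 77) × 114.2 / (72 × 3.529) = 7194.6 / 254.09 ≈ 28.3 mL/min
|43.5 − 28.3| = 15.2 mL/min

15 mL/min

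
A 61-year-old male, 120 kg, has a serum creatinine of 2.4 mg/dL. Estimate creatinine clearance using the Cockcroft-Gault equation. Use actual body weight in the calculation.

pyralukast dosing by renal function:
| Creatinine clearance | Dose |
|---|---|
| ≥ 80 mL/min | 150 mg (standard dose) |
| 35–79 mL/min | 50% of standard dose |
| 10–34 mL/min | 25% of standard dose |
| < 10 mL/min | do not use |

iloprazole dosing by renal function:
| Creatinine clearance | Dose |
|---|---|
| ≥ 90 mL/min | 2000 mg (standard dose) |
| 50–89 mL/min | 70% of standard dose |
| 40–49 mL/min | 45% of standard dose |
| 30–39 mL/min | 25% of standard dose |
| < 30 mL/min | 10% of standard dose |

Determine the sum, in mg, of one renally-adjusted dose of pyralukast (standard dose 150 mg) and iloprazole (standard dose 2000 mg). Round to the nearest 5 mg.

CrCl = (140 − 61) × 120 / (72 × 2.4) = 9480.0 / 172.80 ≈ 54.9 mL/min
CrCl ≈ 55 mL/min.
pyralukast: 35–79 mL/min → 50% of 150 mg = 75 mg.
iloprazole: 50–89 mL/min → 70% of 2000 mg = 1400 mg.
Total = 75 + 1400 = 1475 mg.

1475 mg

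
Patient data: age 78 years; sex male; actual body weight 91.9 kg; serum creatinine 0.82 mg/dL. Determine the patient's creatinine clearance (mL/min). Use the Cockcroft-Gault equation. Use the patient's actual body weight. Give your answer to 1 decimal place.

96.5 mL/min

CrCl = (140 − 78) × 91.9 / (72 × 0.82) = 5697.8 / 59.04 ≈ 96.5 mL/min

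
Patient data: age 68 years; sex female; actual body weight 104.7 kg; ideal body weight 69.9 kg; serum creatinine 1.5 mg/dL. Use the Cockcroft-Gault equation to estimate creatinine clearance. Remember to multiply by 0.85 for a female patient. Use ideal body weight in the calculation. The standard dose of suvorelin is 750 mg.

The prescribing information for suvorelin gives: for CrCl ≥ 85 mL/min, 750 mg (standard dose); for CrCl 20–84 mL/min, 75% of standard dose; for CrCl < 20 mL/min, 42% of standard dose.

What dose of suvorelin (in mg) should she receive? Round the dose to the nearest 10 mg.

560 mg

CrCl = (140 − 68) × 69.9 / (72 × 1.5) × 0.85 = 5032.8 / 108.00 × 0.85 ≈ 39.6 mL/min
CrCl ≈ 40 mL/min → bracket 20–84 mL/min.
75% of 750 mg = 562.5 mg → 560 mg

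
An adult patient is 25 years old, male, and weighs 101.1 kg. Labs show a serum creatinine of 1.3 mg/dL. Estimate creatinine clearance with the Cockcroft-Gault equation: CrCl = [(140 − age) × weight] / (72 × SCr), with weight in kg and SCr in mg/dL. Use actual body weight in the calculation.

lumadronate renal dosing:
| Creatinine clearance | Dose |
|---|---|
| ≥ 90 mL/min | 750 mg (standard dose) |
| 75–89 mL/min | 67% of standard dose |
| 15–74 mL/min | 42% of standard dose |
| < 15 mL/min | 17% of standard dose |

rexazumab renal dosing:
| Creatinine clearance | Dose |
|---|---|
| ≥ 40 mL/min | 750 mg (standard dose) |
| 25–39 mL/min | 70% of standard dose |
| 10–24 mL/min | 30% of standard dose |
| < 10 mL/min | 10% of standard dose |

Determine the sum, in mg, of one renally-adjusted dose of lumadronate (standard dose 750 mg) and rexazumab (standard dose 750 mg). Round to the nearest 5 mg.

CrCl = (140 − 25) × 101.1 / (72 × 1.3) = 11626.5 / 93.60 ≈ 124.2 mL/min
CrCl ≈ 124 mL/min.
lumadronate: ≥ 90 mL/min → 100% of 750 mg = 750 mg.
rexazumab: ≥ 40 mL/min → 100% of 750 mg = 750 mg.
Total = 750 + 750 = 1500 mg.

1500 mg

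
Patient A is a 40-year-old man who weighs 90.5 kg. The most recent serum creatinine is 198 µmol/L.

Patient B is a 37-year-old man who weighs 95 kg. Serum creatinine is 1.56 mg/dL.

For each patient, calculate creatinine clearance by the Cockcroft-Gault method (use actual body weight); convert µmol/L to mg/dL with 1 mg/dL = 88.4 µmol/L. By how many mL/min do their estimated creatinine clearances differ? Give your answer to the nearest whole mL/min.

31 mL/min

Patient A: SCr = 198 / 88.4 = 2.24 mg/dL
Patient A: CrCl = (140 − 40) × 90.5 / (72 × 2.24) = 9050.0 / 161.28 ≈ 56.1 mL/min
Patient B: CrCl = (140 − 37) × 95 / (72 × 1.56) = 9785.0 / 112.32 ≈ 87.1 mL/min
|56.1 − 87.1| = 31.0 mL/min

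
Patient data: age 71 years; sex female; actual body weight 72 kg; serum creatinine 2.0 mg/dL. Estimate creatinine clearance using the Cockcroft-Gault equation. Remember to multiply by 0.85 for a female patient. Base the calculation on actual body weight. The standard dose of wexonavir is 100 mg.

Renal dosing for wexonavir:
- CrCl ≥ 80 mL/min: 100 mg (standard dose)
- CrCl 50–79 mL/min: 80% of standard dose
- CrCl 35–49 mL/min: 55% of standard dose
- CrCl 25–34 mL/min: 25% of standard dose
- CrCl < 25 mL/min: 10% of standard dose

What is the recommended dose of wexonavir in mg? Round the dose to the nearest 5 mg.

25 mg

CrCl = (140 − 71) × 72 / (72 × 2) × 0.85 = 4968.0 / 144.00 × 0.85 ≈ 29.3 mL/min
CrCl ≈ 29 mL/min → bracket 25–34 mL/min.
25% of 100 mg = 25 mg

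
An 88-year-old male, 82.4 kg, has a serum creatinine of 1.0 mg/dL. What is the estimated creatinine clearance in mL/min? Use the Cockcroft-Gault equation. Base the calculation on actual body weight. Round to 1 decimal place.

CrCl = (140 − 88) × 82.4 / (72 × 1) = 4284.8 / 72.00 ≈ 59.5 mL/min

59.5 mL/min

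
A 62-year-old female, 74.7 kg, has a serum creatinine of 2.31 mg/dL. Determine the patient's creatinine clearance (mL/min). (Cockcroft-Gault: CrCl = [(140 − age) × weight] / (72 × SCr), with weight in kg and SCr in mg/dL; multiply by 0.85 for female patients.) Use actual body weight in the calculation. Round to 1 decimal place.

29.8 mL/min

CrCl = (140 − 62) × 74.7 / (72 × 2.31) × 0.85 = 5826.6 / 166.32 × 0.85 ≈ 29.8 mL/min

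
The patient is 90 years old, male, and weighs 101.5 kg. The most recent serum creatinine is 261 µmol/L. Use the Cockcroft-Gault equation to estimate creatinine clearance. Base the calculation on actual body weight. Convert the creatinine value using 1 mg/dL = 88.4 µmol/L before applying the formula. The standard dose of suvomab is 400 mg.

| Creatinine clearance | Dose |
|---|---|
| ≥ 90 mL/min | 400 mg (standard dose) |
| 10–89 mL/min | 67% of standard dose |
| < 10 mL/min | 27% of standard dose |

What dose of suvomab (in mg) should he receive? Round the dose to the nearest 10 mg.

SCr = 261 / 88.4 = 2.952 mg/dL
CrCl = (140 − 90) × 101.5 / (72 × 2.952) = 5075.0 / 212.54 ≈ 23.9 mL/min
CrCl ≈ 24 mL/min → bracket 10–89 mL/min.
67% of 400 mg = 268 mg → 270 mg

270 mg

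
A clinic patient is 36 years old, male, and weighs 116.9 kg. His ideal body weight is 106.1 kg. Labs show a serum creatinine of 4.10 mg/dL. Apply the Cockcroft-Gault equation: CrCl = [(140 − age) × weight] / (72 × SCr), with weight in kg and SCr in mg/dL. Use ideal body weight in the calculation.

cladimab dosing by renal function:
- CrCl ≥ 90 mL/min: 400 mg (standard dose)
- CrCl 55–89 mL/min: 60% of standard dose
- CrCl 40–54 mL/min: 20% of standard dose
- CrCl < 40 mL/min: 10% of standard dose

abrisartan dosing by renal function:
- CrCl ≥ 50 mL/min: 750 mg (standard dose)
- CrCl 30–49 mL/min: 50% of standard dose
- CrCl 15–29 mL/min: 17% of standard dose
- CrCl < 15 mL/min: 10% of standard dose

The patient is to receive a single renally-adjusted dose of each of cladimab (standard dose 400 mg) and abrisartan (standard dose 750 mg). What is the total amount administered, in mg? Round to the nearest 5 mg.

CrCl = (140 − 36) × 106.1 / (72 × 4.1) = 11034.4 / 295.20 ≈ 37.4 mL/min
CrCl ≈ 37 mL/min.
cladimab: < 40 mL/min → 10% of 400 mg = 40 mg.
abrisartan: 30–49 mL/min → 50% of 750 mg = 375 mg.
Total = 40 + 375 = 415 mg.

415 mg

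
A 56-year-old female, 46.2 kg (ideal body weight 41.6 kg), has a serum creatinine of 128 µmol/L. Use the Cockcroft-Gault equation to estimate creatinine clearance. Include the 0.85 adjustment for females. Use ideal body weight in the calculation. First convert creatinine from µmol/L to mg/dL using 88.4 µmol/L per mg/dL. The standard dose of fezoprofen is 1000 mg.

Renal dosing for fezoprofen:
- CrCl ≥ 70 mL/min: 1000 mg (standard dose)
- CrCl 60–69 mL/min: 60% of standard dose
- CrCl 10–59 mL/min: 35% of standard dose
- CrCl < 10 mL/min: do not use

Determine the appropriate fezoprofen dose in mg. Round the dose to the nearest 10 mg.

SCr = 128 / 88.4 = 1.448 mg/dL
CrCl = (140 − 56) × 41.6 / (72 × 1.448) × 0.85 = 3494.4 / 104.26 × 0.85 ≈ 28.5 mL/min
CrCl ≈ 28 mL/min → bracket 10–59 mL/min.
35% of 1000 mg = 350 mg

350 mg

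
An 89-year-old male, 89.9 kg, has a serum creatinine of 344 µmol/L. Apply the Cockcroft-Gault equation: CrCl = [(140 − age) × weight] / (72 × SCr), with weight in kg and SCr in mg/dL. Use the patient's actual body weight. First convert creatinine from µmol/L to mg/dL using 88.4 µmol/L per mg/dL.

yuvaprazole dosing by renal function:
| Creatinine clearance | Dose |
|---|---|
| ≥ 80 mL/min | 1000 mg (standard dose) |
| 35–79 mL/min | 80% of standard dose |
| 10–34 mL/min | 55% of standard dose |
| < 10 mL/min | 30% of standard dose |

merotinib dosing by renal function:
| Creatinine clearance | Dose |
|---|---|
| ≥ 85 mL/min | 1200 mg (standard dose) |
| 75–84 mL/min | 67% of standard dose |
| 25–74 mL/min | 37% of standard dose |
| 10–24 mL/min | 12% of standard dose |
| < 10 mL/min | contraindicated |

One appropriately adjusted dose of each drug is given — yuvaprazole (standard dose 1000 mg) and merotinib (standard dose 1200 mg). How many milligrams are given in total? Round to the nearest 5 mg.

SCr = 344 / 88.4 = 3.891 mg/dL
CrCl = (140 − 89) × 89.9 / (72 × 3.891) = 4584.9 / 280.15 ≈ 16.4 mL/min
CrCl ≈ 16 mL/min.
yuvaprazole: 10–34 mL/min → 55% of 1000 mg = 550 mg.
merotinib: 10–24 mL/min → 12% of 1200 mg = 144 mg.
Total = 550 + 144 = 694 mg.

695 mg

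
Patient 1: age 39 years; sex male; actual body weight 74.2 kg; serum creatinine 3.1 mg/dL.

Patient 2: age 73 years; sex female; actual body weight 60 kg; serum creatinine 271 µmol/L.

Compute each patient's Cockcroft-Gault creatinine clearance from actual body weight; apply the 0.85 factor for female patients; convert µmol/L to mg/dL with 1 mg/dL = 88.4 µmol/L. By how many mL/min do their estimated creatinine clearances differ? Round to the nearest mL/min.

18 mL/min

Patient 1: CrCl = (140 − 39) × 74.2 / (72 × 3.1) = 7494.2 / 223.20 ≈ 33.6 mL/min
Patient 2: SCr = 271 / 88.4 = 3.066 mg/dL
Patient 2: CrCl = (140 − 73) × 60 / (72 × 3.066) × 0.85 = 4020.0 / 220.75 × 0.85 ≈ 15.5 mL/min
|33.6 − 15.5| = 18.1 mL/min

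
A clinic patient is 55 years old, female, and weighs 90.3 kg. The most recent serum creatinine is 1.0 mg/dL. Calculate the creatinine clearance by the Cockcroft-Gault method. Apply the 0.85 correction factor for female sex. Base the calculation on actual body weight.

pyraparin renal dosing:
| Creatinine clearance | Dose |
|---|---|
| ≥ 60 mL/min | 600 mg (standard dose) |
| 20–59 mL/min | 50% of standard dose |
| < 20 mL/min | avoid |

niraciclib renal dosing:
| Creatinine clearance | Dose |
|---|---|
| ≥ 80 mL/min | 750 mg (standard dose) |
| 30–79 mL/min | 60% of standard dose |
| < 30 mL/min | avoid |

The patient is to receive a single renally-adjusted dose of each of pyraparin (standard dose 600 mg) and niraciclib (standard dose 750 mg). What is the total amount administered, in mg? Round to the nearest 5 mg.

CrCl = (140 − 55) × 90.3 / (72 × 1) × 0.85 = 7675.5 / 72.00 × 0.85 ≈ 90.6 mL/min
CrCl ≈ 91 mL/min.
pyraparin: ≥ 60 mL/min → 100% of 600 mg = 600 mg.
niraciclib: ≥ 80 mL/min → 100% of 750 mg = 750 mg.
Total = 600 + 750 = 1350 mg.

1350 mg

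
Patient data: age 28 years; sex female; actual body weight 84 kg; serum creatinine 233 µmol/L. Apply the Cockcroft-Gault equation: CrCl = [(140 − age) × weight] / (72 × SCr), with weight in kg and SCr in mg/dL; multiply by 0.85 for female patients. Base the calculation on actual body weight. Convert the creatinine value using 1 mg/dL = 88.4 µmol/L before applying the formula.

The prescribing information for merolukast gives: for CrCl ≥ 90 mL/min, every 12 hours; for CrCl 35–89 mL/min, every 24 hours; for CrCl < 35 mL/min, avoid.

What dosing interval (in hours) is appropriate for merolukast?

SCr = 233 / 88.4 = 2.636 mg/dL
CrCl = (140 − 28) × 84 / (72 × 2.636) × 0.85 = 9408.0 / 189.79 × 0.85 ≈ 42.1 mL/min
CrCl ≈ 42 mL/min → bracket 35–89 mL/min → every 24 hours.

every 24 hours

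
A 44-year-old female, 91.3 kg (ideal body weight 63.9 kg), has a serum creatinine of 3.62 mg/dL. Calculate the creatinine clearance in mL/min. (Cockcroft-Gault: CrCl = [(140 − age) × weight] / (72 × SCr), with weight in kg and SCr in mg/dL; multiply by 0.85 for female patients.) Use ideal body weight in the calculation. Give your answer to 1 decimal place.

20.0 mL/min

CrCl = (140 − 44) × 63.9 / (72 × 3.62) × 0.85 = 6134.4 / 260.64 × 0.85 ≈ 20.0 mL/min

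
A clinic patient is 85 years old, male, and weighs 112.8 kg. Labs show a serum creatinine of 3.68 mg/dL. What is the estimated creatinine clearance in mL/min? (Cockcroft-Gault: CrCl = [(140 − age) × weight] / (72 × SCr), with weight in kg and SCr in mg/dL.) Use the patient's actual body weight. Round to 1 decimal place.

23.4 mL/min

CrCl = (140 − 85) × 112.8 / (72 × 3.68) = 6204.0 / 264.96 ≈ 23.4 mL/min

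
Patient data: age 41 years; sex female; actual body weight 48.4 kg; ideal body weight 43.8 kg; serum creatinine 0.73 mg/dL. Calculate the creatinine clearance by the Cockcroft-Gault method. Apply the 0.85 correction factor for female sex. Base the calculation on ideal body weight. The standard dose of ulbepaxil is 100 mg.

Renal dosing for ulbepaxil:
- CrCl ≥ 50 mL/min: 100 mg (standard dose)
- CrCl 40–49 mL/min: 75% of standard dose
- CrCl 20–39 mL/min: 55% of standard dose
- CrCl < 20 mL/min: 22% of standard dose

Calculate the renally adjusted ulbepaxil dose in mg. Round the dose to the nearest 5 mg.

CrCl = (140 − 41) × 43.8 / (72 × 0.73) × 0.85 = 4336.2 / 52.56 × 0.85 ≈ 70.1 mL/min
CrCl ≈ 70 mL/min → bracket ≥ 50 mL/min.
100% of 100 mg = 100 mg

100 mg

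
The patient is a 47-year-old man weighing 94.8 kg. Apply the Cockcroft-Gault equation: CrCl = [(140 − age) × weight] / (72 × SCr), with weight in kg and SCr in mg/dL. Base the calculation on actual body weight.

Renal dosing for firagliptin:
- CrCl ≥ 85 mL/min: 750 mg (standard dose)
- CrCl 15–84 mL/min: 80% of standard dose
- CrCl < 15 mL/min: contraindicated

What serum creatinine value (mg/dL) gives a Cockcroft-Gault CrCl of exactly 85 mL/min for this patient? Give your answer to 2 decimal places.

1.44 mg/dL

Standard dose requires CrCl ≥ 85 mL/min.
Set (140 − 47) × 94.8 / (72 × SCr) = 85
SCr = (140 − 47) × 94.8 / (72 × 85) = 1.441 mg/dL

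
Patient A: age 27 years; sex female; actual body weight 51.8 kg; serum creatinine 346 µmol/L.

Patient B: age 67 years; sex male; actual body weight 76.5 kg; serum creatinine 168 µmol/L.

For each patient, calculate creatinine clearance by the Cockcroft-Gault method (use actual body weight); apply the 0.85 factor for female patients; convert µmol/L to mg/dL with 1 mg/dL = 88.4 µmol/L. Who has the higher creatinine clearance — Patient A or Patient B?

Patient B

Patient A: SCr = 346 / 88.4 = 3.914 mg/dL
Patient A: CrCl = (140 − 27) × 51.8 / (72 × 3.914) × 0.85 = 5853.4 / 281.81 × 0.85 ≈ 17.7 mL/min
Patient B: SCr = 168 / 88.4 = 1.9 mg/dL
Patient B: CrCl = (140 − 67) × 76.5 / (72 × 1.9) = 5584.5 / 136.80 ≈ 40.8 mL/min
17.7 vs 40.8 mL/min → Patient B is higher.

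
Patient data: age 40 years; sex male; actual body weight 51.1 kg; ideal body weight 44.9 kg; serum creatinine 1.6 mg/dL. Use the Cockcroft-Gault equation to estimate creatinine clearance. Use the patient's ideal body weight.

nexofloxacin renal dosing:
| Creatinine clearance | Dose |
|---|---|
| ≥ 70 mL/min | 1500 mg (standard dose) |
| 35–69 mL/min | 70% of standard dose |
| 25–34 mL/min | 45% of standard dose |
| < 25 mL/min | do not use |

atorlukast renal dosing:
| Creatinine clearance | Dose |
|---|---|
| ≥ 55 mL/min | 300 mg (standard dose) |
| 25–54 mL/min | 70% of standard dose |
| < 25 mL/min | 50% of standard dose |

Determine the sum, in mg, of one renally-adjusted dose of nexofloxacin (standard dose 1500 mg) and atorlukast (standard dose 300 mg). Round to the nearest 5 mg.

1260 mg

CrCl = (140 − 40) × 44.9 / (72 × 1.6) = 4490.0 / 115.20 ≈ 39.0 mL/min
CrCl ≈ 39 mL/min.
nexofloxacin: 35–69 mL/min → 70% of 1500 mg = 1050 mg.
atorlukast: 25–54 mL/min → 70% of 300 mg = 210 mg.
Total = 1050 + 210 = 1260 mg.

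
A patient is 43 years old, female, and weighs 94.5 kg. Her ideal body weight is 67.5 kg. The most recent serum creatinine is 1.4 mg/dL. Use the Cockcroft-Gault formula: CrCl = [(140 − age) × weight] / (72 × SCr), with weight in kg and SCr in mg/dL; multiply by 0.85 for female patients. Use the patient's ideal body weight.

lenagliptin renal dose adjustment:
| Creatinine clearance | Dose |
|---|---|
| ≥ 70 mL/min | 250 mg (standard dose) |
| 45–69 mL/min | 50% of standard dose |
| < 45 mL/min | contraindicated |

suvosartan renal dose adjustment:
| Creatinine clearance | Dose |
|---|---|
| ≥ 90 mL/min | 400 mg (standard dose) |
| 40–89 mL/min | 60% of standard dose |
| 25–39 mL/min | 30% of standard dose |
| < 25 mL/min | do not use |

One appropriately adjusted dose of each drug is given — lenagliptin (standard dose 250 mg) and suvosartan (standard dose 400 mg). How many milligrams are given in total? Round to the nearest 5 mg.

CrCl = (140 − 43) × 67.5 / (72 × 1.4) × 0.85 = 6547.5 / 100.80 × 0.85 ≈ 55.2 mL/min
CrCl ≈ 55 mL/min.
lenagliptin: 45–69 mL/min → 50% of 250 mg = 125 mg.
suvosartan: 40–89 mL/min → 60% of 400 mg = 240 mg.
Total = 125 + 240 = 365 mg.

365 mg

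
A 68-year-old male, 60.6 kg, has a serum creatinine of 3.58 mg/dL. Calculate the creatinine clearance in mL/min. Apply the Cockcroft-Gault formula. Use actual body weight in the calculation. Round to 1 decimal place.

16.9 mL/min

CrCl = (140 − 68) × 60.6 / (72 × 3.58) = 4363.2 / 257.76 ≈ 16.9 mL/min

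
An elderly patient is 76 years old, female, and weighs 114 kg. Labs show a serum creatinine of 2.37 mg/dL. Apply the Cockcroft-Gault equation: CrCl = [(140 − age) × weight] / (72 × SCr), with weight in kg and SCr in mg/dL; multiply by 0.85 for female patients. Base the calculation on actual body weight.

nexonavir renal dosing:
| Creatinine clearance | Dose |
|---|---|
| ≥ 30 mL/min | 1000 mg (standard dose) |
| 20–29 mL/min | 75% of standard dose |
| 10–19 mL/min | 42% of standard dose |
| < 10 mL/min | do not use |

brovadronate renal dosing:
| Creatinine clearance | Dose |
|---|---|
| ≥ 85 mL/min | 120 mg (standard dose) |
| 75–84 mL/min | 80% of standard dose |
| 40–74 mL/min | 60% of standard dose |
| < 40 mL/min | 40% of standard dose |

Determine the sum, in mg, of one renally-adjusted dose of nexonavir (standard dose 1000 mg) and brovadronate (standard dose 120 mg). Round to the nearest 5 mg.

CrCl = (140 − 76) × 114 / (72 × 2.37) × 0.85 = 7296.0 / 170.64 × 0.85 ≈ 36.3 mL/min
CrCl ≈ 36 mL/min.
nexonavir: ≥ 30 mL/min → 100% of 1000 mg = 1000 mg.
brovadronate: < 40 mL/min → 40% of 120 mg = 48 mg.
Total = 1000 + 48 = 1048 mg.

1050 mg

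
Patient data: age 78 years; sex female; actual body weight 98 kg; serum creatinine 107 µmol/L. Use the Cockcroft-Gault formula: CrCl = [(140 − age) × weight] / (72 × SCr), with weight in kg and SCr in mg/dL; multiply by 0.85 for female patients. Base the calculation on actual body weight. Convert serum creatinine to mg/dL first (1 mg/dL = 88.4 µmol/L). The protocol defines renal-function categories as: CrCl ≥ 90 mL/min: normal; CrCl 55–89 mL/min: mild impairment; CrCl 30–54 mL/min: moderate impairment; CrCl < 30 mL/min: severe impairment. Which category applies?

SCr = 107 / 88.4 = 1.21 mg/dL
CrCl = (140 − 78) × 98 / (72 × 1.21) × 0.85 = 6076.0 / 87.12 × 0.85 ≈ 59.3 mL/min
59 mL/min falls in the 'mild impairment' range.

mild impairment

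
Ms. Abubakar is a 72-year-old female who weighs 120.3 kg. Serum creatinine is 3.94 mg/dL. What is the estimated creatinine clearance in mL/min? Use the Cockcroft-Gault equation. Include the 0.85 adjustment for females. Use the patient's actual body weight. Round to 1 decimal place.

CrCl = (140 − 72) × 120.3 / (72 × 3.94) × 0.85 = 8180.4 / 283.68 × 0.85 ≈ 24.5 mL/min

24.5 mL/min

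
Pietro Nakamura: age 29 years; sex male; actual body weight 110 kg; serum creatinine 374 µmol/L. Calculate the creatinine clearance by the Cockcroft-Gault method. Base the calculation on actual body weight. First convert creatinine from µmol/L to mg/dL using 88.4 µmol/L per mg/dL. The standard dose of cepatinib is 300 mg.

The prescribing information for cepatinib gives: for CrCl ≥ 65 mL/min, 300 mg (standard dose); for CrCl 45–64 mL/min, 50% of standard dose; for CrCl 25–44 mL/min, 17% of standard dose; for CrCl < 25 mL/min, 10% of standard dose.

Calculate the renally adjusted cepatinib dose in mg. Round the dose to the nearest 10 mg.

SCr = 374 / 88.4 = 4.231 mg/dL
CrCl = (140 − 29) × 110 / (72 × 4.231) = 12210.0 / 304.63 ≈ 40.1 mL/min
CrCl ≈ 40 mL/min → bracket 25–44 mL/min.
17% of 300 mg = 51 mg → 50 mg

50 mg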